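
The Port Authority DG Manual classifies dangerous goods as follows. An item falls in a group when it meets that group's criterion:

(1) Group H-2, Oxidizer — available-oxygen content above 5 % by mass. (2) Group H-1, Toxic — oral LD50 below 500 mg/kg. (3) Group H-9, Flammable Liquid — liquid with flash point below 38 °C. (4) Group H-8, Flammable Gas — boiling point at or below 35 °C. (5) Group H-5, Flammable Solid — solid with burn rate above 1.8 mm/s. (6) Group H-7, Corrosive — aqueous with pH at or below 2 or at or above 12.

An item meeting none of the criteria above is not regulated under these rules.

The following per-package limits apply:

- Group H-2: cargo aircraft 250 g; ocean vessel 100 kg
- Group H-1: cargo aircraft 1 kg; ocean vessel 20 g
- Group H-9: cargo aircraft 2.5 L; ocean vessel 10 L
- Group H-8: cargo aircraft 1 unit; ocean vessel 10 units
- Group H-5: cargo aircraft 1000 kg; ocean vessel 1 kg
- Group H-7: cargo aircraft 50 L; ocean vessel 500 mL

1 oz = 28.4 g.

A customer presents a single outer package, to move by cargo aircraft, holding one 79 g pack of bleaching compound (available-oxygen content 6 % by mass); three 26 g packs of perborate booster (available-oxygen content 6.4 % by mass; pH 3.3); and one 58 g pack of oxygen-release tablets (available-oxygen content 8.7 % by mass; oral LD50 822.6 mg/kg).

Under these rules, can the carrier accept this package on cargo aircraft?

Yes

The bleaching compound has available-oxygen content 6 % by mass, which is > 5 % by mass, so it is Group H-2 (Oxidizer).
Available-oxygen content 6.4 % by mass meets the Group H-2 criterion (Oxidizer), so the perborate booster is Group H-2.
The oxygen-release tablets have available-oxygen content 8.7 % by mass, which is > 5 % by mass, so they are Group H-2 (Oxidizer).
Total Group H-2: 79 g + (three 26 g packs = 78 g) + 58 g = 215 g.
215 g ≤ 250 g (cargo aircraft limit, Group H-2) — within limit.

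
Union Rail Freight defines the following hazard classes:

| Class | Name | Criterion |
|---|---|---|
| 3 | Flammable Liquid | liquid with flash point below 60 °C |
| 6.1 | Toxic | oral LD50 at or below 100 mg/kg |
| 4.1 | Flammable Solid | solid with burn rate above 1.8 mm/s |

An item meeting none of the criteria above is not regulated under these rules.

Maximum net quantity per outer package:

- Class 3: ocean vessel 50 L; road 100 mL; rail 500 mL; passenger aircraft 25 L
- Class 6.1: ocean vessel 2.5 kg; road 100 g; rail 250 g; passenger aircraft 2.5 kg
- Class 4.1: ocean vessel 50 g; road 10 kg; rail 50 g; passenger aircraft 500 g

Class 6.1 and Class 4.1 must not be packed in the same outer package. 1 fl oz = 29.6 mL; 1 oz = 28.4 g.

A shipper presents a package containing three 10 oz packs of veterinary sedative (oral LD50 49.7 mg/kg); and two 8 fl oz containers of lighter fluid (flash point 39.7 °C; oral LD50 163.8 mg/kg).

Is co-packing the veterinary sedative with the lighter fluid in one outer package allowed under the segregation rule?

Veterinary sedative: oral LD50 49.7 mg/kg ≤ 100 mg/kg → Class 6.1 (Toxic).
Lighter fluid: flash point 39.7 °C < 60 °C → Class 3 (Flammable Liquid).
No segregation rule bars Class 6.1 with Class 3.

Yes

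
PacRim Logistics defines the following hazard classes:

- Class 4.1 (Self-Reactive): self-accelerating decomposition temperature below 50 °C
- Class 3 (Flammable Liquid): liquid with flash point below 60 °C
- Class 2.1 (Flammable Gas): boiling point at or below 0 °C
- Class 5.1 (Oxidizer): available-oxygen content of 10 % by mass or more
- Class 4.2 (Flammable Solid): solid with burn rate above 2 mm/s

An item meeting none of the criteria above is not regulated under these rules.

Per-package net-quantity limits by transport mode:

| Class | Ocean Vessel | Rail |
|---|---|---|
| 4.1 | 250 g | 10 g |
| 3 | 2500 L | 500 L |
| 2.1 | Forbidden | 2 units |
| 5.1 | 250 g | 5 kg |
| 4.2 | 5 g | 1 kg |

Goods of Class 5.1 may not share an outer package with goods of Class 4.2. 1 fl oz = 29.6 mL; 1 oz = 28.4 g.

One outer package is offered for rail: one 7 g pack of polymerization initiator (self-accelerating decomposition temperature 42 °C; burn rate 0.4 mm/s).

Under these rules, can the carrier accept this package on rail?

Polymerization initiator: self-accelerating decomposition temperature 42 °C < 50 °C → Class 4.1 (Self-Reactive).
Class 4.1 quantity: 7 g.
7 g ≤ 10 g (rail limit, Class 4.1) — within limit.

Yes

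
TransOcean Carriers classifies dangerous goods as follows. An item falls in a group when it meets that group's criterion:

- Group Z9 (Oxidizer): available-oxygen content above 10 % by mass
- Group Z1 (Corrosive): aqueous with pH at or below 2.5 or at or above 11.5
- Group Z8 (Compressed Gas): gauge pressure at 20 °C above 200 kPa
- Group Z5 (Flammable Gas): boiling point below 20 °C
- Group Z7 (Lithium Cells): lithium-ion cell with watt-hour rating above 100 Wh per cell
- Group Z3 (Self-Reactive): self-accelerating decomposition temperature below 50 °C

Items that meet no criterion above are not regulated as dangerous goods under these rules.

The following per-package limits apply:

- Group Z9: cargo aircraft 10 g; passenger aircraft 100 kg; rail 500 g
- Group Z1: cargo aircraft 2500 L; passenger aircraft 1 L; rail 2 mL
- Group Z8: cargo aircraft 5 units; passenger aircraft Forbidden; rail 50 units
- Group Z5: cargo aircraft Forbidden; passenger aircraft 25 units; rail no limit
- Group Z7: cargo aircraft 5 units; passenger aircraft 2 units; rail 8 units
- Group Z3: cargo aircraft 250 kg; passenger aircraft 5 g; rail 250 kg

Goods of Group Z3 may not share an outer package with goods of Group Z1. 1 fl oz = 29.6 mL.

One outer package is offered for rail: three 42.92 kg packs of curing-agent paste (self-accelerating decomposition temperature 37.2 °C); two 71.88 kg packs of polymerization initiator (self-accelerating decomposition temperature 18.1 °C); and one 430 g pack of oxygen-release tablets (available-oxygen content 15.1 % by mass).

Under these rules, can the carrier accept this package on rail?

Curing-agent paste: self-accelerating decomposition temperature 37.2 °C < 50 °C → Group Z3 (Self-Reactive).
Self-accelerating decomposition temperature 18.1 °C meets the Group Z3 criterion (Self-Reactive), so the polymerization initiator is Group Z3.
Available-oxygen content 15.1 % by mass meets the Group Z9 criterion (Oxidizer), so the oxygen-release tablets are Group Z9.
Group Z3 net quantity: (three 42.92 kg packs = 128.76 kg) + (two 71.88 kg packs = 143.76 kg) = 272.52 kg.
272.52 kg > 250 kg (rail limit, Group Z3) — over the limit.
Group Z9 quantity: 430 g.
430 g ≤ 500 g (rail limit, Group Z9) — within limit.
The segregation rule (Group Z3 with Group Z1) does not apply to Group Z3 with Group Z9.

No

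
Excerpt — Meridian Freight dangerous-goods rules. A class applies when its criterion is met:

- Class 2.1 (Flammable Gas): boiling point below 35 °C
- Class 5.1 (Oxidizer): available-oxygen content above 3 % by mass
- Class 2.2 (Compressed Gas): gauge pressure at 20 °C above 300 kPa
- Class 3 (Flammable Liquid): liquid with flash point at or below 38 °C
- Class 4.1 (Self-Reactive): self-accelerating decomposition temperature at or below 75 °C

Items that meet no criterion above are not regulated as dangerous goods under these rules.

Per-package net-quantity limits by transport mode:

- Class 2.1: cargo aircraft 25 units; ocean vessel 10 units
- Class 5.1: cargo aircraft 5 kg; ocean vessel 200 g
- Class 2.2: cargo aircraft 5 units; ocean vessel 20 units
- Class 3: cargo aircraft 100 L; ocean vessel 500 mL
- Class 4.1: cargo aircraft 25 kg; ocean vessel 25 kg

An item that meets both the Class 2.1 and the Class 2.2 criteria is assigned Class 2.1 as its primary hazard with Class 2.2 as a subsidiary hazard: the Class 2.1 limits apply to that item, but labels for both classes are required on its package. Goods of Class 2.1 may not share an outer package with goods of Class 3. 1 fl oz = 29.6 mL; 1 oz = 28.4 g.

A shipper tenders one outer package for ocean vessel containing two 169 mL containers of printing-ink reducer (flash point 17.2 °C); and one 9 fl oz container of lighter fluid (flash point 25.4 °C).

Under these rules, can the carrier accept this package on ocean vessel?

The printing-ink reducer has flash point 17.2 °C, which is ≤ 38 °C, so it is Class 3 (Flammable Liquid).
With flash point 25.4 °C (≤ 38 °C), the lighter fluid falls in Class 3.
Total Class 3: (two 169 mL containers = 338 mL) + (one 9 fl oz container = 266.4 mL) = 604.4 mL.
That exceeds the Class 3 ocean vessel limit of 500 mL.

No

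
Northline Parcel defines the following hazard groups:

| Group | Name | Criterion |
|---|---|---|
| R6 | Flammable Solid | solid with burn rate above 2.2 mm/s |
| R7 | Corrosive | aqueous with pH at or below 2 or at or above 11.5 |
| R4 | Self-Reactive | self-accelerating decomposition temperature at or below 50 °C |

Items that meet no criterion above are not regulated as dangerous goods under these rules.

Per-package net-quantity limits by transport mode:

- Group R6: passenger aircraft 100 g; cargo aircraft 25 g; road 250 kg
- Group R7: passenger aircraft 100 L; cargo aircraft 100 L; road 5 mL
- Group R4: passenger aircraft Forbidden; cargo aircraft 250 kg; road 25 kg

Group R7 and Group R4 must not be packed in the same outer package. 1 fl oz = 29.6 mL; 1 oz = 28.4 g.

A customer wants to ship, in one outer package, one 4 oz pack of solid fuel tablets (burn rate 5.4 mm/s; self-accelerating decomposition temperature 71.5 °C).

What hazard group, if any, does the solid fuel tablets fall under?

Solid fuel tablets: burn rate 5.4 mm/s > 2.2 mm/s → Group R6 (Flammable Solid).

Group R6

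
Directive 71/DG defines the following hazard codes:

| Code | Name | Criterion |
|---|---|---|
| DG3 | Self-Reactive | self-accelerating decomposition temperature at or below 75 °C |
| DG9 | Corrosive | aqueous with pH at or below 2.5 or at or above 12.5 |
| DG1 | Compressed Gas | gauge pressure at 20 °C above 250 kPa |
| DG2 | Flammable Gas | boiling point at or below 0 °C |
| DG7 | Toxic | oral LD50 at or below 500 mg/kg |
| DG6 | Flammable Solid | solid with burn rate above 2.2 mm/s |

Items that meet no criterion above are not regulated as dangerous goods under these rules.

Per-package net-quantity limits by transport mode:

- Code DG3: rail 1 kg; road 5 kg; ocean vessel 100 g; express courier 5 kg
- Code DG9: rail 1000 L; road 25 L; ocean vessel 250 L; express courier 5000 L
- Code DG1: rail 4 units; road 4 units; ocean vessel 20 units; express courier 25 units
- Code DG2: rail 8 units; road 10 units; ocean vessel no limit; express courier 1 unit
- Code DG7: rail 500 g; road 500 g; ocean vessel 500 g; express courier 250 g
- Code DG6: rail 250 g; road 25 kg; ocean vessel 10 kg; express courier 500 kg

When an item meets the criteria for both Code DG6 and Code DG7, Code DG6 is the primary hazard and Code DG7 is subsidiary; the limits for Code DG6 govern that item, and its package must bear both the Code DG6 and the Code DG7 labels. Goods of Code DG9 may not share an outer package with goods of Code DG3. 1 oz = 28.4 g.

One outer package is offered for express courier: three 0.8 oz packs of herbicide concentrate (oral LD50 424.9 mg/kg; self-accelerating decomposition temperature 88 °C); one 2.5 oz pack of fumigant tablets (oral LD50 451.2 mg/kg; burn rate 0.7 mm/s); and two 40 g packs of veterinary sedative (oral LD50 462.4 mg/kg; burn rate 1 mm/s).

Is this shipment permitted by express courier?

Yes

The herbicide concentrate has oral LD50 424.9 mg/kg, which is ≤ 500 mg/kg, so it is Code DG7 (Toxic).
Oral LD50 451.2 mg/kg meets the Code DG7 criterion (Toxic), so the fumigant tablets are Code DG7.
Veterinary sedative: oral LD50 462.4 mg/kg ≤ 500 mg/kg → Code DG7 (Toxic).
Total Code DG7: (three 0.8 oz packs = 68.16 g) + (one 2.5 oz pack = 71 g) + (two 40 g packs = 80 g) = 219.16 g.
219.16 g ≤ 250 g (express courier limit, Code DG7) — within limit.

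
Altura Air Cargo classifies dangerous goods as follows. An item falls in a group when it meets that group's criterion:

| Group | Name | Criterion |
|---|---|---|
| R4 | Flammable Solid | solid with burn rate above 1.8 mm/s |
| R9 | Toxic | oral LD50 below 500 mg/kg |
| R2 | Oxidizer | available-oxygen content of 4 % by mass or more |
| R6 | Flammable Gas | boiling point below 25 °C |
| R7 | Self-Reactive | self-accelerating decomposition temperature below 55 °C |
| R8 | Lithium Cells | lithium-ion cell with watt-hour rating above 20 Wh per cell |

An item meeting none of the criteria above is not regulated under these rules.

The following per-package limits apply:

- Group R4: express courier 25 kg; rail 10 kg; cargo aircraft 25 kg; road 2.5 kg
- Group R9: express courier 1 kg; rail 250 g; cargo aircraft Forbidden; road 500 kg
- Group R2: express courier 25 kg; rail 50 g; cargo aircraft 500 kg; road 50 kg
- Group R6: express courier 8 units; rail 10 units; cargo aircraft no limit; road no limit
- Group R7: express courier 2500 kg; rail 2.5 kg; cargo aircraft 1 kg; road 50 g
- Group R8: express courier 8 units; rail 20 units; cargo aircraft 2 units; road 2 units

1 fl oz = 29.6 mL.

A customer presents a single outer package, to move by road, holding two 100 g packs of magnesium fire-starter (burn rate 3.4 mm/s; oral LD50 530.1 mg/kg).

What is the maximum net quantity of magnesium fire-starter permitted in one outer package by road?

With burn rate 3.4 mm/s (> 1.8 mm/s), the magnesium fire-starter falls in Group R4.
The road limit for Group R4 is 2.5 kg.

2.5 kg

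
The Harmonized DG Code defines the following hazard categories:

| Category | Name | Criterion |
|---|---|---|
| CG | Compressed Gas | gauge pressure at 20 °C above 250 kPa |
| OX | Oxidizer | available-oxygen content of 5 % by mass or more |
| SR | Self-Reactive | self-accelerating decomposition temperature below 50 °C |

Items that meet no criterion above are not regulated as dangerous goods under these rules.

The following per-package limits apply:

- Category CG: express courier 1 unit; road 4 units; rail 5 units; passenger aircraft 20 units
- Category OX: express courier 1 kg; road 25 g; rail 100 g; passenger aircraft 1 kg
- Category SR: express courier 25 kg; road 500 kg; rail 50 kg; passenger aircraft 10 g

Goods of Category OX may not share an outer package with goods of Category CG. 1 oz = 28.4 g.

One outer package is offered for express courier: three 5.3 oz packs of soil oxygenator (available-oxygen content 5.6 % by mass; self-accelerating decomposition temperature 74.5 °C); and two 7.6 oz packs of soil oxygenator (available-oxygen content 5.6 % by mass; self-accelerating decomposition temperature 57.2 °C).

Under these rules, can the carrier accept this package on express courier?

Yes

The soil oxygenator has available-oxygen content 5.6 % by mass, which is ≥ 5 % by mass, so it is Category OX (Oxidizer).
With available-oxygen content 5.6 % by mass (≥ 5 % by mass), the soil oxygenator falls in Category OX.
Total Category OX: (three 5.3 oz packs = 451.56 g) + (two 7.6 oz packs = 431.68 g) = 883.24 g.
That is within the Category OX express courier limit of 1 kg.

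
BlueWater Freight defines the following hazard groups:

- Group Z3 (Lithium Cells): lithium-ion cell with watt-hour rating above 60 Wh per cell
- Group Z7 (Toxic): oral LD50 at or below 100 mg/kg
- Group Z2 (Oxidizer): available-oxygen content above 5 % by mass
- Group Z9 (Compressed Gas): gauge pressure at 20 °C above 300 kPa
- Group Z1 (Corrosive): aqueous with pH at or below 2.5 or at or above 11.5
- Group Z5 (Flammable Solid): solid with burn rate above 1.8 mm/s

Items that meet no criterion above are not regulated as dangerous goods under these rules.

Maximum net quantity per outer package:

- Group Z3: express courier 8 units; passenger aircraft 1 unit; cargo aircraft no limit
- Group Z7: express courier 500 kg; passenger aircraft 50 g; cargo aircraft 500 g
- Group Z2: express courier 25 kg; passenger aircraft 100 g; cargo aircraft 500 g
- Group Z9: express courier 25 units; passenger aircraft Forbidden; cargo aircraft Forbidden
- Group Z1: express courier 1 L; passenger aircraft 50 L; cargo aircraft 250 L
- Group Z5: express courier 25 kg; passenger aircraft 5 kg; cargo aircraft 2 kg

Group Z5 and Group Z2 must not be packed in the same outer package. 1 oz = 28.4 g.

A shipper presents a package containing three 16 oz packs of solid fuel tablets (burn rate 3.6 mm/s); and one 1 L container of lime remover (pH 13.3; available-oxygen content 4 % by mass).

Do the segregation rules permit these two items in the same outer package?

Yes

Solid fuel tablets: burn rate 3.6 mm/s > 1.8 mm/s → Group Z5 (Flammable Solid).
pH 13.3 meets the Group Z1 criterion (Corrosive), so the lime remover is Group Z1.
No segregation rule bars Group Z5 with Group Z1.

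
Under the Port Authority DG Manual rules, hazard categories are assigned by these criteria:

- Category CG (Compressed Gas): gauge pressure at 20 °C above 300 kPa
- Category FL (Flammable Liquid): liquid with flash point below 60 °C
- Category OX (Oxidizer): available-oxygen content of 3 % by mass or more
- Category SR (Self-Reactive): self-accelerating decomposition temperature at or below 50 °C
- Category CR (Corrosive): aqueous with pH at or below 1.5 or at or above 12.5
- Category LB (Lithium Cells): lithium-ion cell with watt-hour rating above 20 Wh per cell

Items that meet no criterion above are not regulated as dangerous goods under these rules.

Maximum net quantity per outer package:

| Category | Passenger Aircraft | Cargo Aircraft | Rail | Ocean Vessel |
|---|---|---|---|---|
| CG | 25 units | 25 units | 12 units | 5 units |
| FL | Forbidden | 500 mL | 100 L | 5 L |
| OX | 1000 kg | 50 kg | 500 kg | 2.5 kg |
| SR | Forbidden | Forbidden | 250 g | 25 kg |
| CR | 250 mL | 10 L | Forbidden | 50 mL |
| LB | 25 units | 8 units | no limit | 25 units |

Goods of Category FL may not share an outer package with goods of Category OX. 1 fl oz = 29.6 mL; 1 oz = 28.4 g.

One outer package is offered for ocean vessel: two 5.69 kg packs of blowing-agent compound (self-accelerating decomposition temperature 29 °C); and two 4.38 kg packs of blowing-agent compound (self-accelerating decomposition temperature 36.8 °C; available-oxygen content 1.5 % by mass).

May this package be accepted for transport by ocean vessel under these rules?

Yes

Self-accelerating decomposition temperature 29 °C meets the Category SR criterion (Self-Reactive), so the blowing-agent compound is Category SR.
Blowing-agent compound: self-accelerating decomposition temperature 36.8 °C ≤ 50 °C → Category SR (Self-Reactive).
Total Category SR: (two 5.69 kg packs = 11.38 kg) + (two 4.38 kg packs = 8.76 kg) = 20.14 kg.
That is within the Category SR ocean vessel limit of 25 kg.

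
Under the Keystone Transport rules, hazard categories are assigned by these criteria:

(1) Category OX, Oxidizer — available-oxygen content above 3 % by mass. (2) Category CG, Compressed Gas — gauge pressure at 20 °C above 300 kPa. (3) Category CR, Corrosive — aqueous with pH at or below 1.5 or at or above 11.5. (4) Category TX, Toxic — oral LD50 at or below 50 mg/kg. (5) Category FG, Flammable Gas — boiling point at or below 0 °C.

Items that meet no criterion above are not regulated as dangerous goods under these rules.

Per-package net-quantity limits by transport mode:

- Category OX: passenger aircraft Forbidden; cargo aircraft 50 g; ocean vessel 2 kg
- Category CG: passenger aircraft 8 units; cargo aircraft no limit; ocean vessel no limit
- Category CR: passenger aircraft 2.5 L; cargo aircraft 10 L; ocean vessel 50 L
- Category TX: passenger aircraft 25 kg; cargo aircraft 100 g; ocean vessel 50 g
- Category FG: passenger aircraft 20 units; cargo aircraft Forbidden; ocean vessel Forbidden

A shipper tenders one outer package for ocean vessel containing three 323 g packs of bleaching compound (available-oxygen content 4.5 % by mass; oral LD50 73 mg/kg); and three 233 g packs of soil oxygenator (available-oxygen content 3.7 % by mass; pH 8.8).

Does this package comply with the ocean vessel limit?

Bleaching compound: available-oxygen content 4.5 % by mass > 3 % by mass → Category OX (Oxidizer).
Soil oxygenator: available-oxygen content 3.7 % by mass > 3 % by mass → Category OX (Oxidizer).
Total Category OX: (three 323 g packs = 969 g) + (three 233 g packs = 699 g) = 1.668 kg.
1.668 kg ≤ 2 kg (ocean vessel limit, Category OX) — within limit.

Yes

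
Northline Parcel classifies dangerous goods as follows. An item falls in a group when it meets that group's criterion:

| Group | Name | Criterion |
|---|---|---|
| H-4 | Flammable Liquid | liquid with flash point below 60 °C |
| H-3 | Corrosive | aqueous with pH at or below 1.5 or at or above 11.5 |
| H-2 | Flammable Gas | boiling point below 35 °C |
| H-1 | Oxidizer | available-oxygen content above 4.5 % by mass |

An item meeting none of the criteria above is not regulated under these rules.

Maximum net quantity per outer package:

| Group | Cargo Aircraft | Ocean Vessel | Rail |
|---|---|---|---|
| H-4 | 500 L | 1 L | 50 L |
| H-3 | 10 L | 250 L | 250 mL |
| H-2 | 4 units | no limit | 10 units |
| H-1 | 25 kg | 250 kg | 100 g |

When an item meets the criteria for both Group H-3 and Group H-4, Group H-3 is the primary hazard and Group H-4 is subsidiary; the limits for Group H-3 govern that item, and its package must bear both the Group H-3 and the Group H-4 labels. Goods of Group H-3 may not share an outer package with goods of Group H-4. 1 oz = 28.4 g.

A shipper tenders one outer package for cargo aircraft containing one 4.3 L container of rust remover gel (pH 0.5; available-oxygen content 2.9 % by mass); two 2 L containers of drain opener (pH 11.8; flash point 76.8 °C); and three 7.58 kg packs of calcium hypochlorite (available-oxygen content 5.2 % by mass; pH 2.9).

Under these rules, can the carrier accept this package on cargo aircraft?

Rust remover gel: pH 0.5 ≤ 1.5 → Group H-3 (Corrosive).
With pH 11.8 (≥ 11.5), the drain opener falls in Group H-3.
With available-oxygen content 5.2 % by mass (> 4.5 % by mass), the calcium hypochlorite falls in Group H-1.
Group H-3 net quantity: 4.3 L + (two 2 L containers = 4 L) = 8.3 L.
8.3 L ≤ 10 L (cargo aircraft limit, Group H-3) — within limit.
Group H-1 quantity: three 7.58 kg packs = 22.74 kg.
22.74 kg is within the cargo aircraft limit of 25 kg for Group H-1.
The segregation rule (Group H-3 with Group H-4) does not apply to Group H-3 with Group H-1.
Every hazard group is within its cargo aircraft limit and no segregation rule is violated.

Yes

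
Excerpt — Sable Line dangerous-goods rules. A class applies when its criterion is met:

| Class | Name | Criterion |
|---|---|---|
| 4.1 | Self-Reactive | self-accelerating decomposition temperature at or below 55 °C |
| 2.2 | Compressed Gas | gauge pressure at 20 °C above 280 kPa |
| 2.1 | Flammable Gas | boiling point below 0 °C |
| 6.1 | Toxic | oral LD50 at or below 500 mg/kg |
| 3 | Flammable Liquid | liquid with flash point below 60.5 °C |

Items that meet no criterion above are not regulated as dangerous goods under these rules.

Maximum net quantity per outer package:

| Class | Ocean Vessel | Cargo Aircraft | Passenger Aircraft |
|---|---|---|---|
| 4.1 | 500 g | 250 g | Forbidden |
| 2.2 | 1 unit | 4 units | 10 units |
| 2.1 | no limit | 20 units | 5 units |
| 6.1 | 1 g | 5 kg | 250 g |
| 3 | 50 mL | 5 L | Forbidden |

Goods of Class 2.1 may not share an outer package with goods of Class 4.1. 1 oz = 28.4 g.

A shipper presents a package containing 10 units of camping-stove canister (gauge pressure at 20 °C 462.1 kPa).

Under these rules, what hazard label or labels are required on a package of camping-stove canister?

Class 2.2

Gauge pressure at 20 °C 462.1 kPa meets the Class 2.2 criterion (Compressed Gas), so the camping-stove canister is Class 2.2.
Only the Class 2.2 label is required.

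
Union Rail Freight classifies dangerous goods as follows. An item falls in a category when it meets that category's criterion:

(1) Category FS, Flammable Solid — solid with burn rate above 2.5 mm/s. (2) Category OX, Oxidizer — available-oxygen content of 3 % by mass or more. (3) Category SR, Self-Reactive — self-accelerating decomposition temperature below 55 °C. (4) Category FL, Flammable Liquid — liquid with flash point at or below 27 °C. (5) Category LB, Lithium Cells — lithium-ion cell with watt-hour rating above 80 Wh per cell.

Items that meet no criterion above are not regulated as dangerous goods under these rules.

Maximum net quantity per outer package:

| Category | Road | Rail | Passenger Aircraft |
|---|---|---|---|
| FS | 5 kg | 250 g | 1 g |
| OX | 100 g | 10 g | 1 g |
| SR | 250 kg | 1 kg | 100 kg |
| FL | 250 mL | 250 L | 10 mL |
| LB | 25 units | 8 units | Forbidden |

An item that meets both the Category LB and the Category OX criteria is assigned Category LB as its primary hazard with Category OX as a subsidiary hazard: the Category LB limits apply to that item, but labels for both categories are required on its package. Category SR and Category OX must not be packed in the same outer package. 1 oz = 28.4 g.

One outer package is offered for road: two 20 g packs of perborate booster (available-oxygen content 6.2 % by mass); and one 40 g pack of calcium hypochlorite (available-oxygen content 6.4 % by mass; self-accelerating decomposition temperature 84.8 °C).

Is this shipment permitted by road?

Yes

The perborate booster has available-oxygen content 6.2 % by mass, which is ≥ 3 % by mass, so it is Category OX (Oxidizer).
Calcium hypochlorite: available-oxygen content 6.4 % by mass ≥ 3 % by mass → Category OX (Oxidizer).
Category OX net quantity: (two 20 g packs = 40 g) + 40 g = 80 g.
80 g is within the road limit of 100 g for Category OX.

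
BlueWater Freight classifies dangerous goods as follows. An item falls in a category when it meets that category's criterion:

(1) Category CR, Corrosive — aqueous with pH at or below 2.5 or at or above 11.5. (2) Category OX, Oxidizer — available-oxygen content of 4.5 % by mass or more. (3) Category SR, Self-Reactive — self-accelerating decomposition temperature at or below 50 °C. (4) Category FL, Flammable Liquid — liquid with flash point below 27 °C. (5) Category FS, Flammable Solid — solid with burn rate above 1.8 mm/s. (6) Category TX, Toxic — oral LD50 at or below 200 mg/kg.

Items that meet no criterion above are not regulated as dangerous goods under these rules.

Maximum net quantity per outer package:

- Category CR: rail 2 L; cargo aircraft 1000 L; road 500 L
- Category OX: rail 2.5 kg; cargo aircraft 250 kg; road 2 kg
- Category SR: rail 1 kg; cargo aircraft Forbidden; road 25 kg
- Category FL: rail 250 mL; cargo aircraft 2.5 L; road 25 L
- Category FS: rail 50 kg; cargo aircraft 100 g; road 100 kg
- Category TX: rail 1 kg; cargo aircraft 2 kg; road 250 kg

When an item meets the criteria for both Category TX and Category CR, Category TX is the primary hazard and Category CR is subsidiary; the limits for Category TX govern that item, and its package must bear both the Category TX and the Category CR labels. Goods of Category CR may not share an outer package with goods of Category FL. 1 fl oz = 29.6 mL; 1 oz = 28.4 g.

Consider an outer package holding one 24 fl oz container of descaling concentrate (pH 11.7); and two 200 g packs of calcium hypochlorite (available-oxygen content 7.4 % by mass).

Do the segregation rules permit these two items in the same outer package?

Yes

pH 11.7 meets the Category CR criterion (Corrosive), so the descaling concentrate is Category CR.
Calcium hypochlorite: available-oxygen content 7.4 % by mass ≥ 4.5 % by mass → Category OX (Oxidizer).
No segregation rule bars Category CR with Category OX.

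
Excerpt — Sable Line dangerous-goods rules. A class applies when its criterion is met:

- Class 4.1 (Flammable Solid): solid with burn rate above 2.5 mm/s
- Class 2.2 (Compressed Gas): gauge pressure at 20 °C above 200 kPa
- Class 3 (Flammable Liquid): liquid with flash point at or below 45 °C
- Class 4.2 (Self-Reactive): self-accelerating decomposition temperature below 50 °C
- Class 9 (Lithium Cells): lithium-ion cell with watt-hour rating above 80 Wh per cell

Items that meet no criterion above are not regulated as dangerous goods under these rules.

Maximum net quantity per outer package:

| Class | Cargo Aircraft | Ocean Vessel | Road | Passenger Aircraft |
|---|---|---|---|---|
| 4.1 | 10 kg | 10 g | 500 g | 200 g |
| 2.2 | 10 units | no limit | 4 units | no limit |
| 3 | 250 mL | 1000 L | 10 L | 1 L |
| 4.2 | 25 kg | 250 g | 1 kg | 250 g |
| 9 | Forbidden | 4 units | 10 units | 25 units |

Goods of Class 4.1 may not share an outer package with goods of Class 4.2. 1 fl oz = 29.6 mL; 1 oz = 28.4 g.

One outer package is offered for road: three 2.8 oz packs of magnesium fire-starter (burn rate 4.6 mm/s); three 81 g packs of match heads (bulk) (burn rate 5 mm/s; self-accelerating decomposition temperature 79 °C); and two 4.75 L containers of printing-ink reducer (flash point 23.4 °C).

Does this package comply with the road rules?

With burn rate 4.6 mm/s (> 2.5 mm/s), the magnesium fire-starter falls in Class 4.1.
The match heads (bulk) have burn rate 5 mm/s, which is > 2.5 mm/s, so they are Class 4.1 (Flammable Solid).
With flash point 23.4 °C (≤ 45 °C), the printing-ink reducer falls in Class 3.
Total Class 4.1: (three 2.8 oz packs = 238.56 g) + (three 81 g packs = 243 g) = 481.56 g.
481.56 g ≤ 500 g (road limit, Class 4.1) — within limit.
Class 3 quantity: two 4.75 L containers = 9.5 L.
9.5 L ≤ 10 L (road limit, Class 3) — within limit.
The segregation rule (Class 4.1 with Class 4.2) does not apply to Class 4.1 with Class 3.
Every hazard class is within its road limit and no segregation rule is violated.

Yes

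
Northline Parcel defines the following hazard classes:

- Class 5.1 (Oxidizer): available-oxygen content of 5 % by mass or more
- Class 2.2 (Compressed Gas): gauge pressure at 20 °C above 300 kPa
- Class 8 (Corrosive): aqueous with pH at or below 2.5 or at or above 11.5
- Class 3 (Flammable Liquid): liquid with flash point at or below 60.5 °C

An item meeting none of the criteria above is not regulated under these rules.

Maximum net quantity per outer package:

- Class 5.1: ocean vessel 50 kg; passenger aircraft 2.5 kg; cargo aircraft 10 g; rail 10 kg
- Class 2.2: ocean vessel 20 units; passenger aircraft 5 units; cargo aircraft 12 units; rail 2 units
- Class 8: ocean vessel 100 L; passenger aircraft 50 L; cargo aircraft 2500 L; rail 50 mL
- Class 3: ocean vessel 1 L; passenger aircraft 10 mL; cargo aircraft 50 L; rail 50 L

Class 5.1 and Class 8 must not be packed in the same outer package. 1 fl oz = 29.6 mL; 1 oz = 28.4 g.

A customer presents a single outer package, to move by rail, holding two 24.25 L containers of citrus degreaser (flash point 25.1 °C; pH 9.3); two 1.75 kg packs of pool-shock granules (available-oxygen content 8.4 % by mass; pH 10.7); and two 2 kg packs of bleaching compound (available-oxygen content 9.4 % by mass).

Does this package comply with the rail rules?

Yes

Citrus degreaser: flash point 25.1 °C ≤ 60.5 °C → Class 3 (Flammable Liquid).
With available-oxygen content 8.4 % by mass (≥ 5 % by mass), the pool-shock granules fall in Class 5.1.
Available-oxygen content 9.4 % by mass meets the Class 5.1 criterion (Oxidizer), so the bleaching compound is Class 5.1.
Class 5.1 net quantity: (two 1.75 kg packs = 3.5 kg) + (two 2 kg packs = 4 kg) = 7.5 kg.
That is within the Class 5.1 rail limit of 10 kg.
Class 3 quantity: two 24.25 L containers = 48.5 L.
That is within the Class 3 rail limit of 50 L.
The segregation rule (Class 5.1 with Class 8) does not apply to Class 5.1 with Class 3.
Every hazard class is within its rail limit and no segregation rule is violated.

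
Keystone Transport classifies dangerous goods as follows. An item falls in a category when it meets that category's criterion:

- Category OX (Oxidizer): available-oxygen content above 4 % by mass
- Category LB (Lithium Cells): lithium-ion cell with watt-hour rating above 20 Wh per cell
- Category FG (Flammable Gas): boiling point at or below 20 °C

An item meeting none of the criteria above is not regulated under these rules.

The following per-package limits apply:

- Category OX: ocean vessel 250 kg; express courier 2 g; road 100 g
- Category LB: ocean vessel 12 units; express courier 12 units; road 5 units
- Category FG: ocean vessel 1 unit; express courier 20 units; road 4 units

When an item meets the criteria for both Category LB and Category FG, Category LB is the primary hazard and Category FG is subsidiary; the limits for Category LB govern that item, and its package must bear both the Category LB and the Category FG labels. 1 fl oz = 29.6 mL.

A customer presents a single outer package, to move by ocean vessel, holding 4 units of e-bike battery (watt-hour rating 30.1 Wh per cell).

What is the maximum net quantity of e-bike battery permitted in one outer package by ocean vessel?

Watt-hour rating 30.1 Wh per cell meets the Category LB criterion (Lithium Cells), so the e-bike battery is Category LB.
The ocean vessel limit for Category LB is 12 units.

12 units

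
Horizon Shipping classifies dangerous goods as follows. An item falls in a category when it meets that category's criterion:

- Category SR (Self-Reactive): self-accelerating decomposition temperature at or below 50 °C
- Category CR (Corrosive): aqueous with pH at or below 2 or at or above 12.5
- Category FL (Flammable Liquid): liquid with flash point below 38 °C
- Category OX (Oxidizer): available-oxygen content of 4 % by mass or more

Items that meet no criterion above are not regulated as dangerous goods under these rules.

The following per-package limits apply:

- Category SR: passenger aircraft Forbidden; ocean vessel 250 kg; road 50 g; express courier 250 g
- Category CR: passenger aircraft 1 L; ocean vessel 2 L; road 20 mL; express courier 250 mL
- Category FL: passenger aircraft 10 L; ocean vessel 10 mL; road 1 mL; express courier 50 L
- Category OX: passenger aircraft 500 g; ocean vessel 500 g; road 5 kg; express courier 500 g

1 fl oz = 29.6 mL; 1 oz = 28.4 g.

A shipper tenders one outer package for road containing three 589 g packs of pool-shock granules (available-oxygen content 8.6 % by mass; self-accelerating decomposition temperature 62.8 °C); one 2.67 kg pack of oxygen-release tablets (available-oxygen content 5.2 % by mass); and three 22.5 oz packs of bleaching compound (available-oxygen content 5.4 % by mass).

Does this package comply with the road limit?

Pool-shock granules: available-oxygen content 8.6 % by mass ≥ 4 % by mass → Category OX (Oxidizer).
Available-oxygen content 5.2 % by mass meets the Category OX criterion (Oxidizer), so the oxygen-release tablets are Category OX.
Bleaching compound: available-oxygen content 5.4 % by mass ≥ 4 % by mass → Category OX (Oxidizer).
Total Category OX: (three 589 g packs = 1.767 kg) + 2.67 kg + (three 22.5 oz packs = 1.917 kg) = 6.354 kg.
6.354 kg > 5 kg (road limit, Category OX) — over the limit.

No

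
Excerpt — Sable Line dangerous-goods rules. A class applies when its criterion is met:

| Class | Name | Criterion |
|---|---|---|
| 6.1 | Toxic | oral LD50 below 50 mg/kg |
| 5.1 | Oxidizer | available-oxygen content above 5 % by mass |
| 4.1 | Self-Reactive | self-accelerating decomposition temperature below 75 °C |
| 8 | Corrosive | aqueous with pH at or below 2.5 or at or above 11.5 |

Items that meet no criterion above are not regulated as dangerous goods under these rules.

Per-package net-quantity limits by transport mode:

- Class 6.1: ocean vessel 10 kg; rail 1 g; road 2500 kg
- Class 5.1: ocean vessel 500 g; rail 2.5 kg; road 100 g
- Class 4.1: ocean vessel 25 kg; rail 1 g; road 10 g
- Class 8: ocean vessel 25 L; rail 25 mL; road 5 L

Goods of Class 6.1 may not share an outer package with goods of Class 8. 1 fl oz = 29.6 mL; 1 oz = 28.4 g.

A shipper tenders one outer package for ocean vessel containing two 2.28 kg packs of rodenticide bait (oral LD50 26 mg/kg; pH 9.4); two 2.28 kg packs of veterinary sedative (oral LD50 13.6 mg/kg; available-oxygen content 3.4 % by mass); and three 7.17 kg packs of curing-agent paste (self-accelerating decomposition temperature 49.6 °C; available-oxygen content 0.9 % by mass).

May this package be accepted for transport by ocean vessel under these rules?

Yes

Rodenticide bait: oral LD50 26 mg/kg < 50 mg/kg → Class 6.1 (Toxic).
Veterinary sedative: oral LD50 13.6 mg/kg < 50 mg/kg → Class 6.1 (Toxic).
Curing-agent paste: self-accelerating decomposition temperature 49.6 °C < 75 °C → Class 4.1 (Self-Reactive).
Class 6.1 net quantity: (two 2.28 kg packs = 4.56 kg) + (two 2.28 kg packs = 4.56 kg) = 9.12 kg.
9.12 kg is within the ocean vessel limit of 10 kg for Class 6.1.
Class 4.1 quantity: three 7.17 kg packs = 21.51 kg.
21.51 kg is within the ocean vessel limit of 25 kg for Class 4.1.
The segregation rule (Class 6.1 with Class 8) does not apply to Class 6.1 with Class 4.1.
Every hazard class is within its ocean vessel limit and no segregation rule is violated.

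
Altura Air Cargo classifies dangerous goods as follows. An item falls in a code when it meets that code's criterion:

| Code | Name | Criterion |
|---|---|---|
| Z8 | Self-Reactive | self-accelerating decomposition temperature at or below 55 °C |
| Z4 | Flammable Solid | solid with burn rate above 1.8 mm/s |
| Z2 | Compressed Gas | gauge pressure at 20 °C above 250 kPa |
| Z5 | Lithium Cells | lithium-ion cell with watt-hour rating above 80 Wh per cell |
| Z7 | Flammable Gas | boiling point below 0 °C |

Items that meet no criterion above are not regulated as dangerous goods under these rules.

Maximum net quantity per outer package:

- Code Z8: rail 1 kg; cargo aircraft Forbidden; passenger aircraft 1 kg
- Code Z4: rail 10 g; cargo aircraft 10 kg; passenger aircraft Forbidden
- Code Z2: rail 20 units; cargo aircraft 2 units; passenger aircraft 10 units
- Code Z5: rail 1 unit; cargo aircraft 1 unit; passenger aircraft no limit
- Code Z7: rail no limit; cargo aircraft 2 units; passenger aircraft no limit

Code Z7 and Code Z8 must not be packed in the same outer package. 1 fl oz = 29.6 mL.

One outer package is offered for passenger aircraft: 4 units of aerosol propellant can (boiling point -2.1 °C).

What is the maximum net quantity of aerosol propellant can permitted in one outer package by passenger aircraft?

no limit

Aerosol propellant can: boiling point -2.1 °C < 0 °C → Code Z7 (Flammable Gas).
The passenger aircraft limit for Code Z7 is no limit.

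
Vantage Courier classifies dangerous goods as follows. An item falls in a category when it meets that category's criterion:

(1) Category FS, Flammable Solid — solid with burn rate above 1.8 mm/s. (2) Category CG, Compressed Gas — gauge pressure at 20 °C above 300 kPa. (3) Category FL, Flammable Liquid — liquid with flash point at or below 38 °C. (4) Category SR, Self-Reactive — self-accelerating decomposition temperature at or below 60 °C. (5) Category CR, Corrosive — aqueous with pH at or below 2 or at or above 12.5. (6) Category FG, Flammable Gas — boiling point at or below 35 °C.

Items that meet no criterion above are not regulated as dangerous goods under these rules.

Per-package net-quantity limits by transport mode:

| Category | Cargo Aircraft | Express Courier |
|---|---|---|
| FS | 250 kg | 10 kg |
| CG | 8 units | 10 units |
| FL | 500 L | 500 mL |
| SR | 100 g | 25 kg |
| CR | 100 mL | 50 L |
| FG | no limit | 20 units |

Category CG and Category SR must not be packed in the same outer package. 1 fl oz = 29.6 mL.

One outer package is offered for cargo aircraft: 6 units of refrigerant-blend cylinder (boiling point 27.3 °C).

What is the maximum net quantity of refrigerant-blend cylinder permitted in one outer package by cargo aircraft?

With boiling point 27.3 °C (≤ 35 °C), the refrigerant-blend cylinder falls in Category FG.
The cargo aircraft limit for Category FG is no limit.

no limit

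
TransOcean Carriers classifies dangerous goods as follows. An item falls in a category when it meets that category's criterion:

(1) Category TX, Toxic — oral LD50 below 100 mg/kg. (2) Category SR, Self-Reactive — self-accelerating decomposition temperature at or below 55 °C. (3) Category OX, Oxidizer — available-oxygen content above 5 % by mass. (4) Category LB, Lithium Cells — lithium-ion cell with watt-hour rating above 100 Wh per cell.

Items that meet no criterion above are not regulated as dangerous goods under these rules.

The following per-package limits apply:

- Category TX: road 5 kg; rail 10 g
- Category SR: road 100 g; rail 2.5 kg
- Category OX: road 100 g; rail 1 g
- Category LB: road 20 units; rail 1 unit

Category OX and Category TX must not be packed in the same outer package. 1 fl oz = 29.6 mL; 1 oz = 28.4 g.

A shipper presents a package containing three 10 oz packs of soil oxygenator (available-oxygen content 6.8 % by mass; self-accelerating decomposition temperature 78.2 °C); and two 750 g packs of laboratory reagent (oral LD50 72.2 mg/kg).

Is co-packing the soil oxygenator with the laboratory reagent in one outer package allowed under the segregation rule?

The soil oxygenator has available-oxygen content 6.8 % by mass, which is > 5 % by mass, so it is Category OX (Oxidizer).
With oral LD50 72.2 mg/kg (< 100 mg/kg), the laboratory reagent falls in Category TX.
Category OX and Category TX may not share an outer package.

No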